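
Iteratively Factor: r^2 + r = (r)*(r + 1)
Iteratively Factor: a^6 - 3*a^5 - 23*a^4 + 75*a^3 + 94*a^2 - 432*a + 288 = (a - 3)*(a^5 - 23*a^3 + 6*a^2 + 112*a - 96) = (a - 4)*(a - 3)*(a^4 + 4*a^3 - 7*a^2 - 22*a + 24) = (a - 4)*(a - 3)*(a - 2)*(a^3 + 6*a^2 + 5*a - 12) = (a - 4)*(a - 3)*(a - 2)*(a - 1)*(a^2 + 7*a + 12) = (a - 4)*(a - 3)*(a - 2)*(a - 1)*(a + 4)*(a + 3)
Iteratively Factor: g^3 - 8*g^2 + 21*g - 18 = (g - 3)*(g^2 - 5*g + 6) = (g - 3)^2*(g - 2)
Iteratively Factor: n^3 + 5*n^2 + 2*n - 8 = (n + 2)*(n^2 + 3*n - 4) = (n - 1)*(n + 2)*(n + 4)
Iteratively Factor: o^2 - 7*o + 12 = (o - 3)*(o - 4)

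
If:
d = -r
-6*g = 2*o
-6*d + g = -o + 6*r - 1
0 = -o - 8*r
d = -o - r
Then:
No Solution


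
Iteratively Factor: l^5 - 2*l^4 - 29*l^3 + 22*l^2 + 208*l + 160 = (l - 4)*(l^4 + 2*l^3 - 21*l^2 - 62*l - 40) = (l - 4)*(l + 4)*(l^3 - 2*l^2 - 13*l - 10) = (l - 4)*(l + 2)*(l + 4)*(l^2 - 4*l - 5) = (l - 5)*(l - 4)*(l + 2)*(l + 4)*(l + 1)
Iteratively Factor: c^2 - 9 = (c - 3)*(c + 3)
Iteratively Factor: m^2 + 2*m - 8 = (m + 4)*(m - 2)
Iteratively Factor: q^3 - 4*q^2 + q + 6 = (q + 1)*(q^2 - 5*q + 6) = (q - 2)*(q + 1)*(q - 3)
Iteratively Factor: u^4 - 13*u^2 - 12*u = (u - 4)*(u^3 + 4*u^2 + 3*u) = (u - 4)*(u + 1)*(u^2 + 3*u) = u*(u - 4)*(u + 1)*(u + 3)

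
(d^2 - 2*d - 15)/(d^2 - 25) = (d + 3)/(d + 5)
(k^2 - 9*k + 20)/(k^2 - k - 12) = (k - 5)/(k + 3)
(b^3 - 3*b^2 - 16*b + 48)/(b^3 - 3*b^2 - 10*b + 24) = (b^2 + b - 12)/(b^2 + b - 6)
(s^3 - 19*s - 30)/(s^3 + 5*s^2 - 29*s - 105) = (s + 2)/(s + 7)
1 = 1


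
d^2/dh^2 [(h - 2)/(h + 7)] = -18/(h + 7)^3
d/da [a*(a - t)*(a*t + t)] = t*(3*a^2 - 2*a*t + 2*a - t)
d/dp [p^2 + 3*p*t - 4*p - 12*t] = 2*p + 3*t - 4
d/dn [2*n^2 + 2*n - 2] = 4*n + 2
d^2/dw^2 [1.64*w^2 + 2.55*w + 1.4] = 3.28000000000000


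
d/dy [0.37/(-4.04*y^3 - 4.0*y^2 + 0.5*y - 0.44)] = (4.4844*y^2 + 2.96*y - 0.185)/(4.04*y^3 + 4.0*y^2 - 0.5*y + 0.44)^2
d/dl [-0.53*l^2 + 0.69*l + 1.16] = 0.69 - 1.06*l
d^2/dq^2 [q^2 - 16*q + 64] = 2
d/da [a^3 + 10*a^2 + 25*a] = 3*a^2 + 20*a + 25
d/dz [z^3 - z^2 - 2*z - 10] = 3*z^2 - 2*z - 2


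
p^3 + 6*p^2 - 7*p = p*(p - 1)*(p + 7)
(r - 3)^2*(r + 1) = r^3 - 5*r^2 + 3*r + 9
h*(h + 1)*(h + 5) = h^3 + 6*h^2 + 5*h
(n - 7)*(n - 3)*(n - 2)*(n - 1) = n^4 - 13*n^3 + 53*n^2 - 83*n + 42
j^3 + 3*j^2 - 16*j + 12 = (j - 2)*(j - 1)*(j + 6)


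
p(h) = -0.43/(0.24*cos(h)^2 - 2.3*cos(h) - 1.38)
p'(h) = -0.43*(0.48*sin(h)*cos(h) - 2.3*sin(h))/(0.24*cos(h)^2 - 2.3*cos(h) - 1.38)^2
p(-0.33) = 0.13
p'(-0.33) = -0.02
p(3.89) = -0.99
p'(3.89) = -4.11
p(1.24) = 0.20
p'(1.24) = 0.20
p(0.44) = 0.13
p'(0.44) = 0.03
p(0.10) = 0.13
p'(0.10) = 0.01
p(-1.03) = 0.17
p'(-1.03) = -0.12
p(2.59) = -0.57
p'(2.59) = 1.08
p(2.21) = -5.55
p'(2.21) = 148.64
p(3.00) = -0.38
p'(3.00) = 0.13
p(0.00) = 0.12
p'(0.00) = 0.00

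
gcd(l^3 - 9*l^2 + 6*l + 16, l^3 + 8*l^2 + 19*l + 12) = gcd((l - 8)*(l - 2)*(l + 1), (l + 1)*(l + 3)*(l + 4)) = l + 1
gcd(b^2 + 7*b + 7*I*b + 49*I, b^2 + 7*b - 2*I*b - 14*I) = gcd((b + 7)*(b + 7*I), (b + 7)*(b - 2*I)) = b + 7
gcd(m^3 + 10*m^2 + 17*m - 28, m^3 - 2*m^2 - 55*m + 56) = m^2 + 6*m - 7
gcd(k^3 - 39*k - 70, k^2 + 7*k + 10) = k^2 + 7*k + 10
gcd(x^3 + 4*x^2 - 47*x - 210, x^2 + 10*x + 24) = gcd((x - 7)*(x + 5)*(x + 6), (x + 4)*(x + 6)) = x + 6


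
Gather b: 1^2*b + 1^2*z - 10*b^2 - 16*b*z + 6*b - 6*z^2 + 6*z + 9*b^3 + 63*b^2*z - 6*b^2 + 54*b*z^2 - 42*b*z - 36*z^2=9*b^3 + b^2*(63*z - 16) + b*(54*z^2 - 58*z + 7) - 42*z^2 + 7*z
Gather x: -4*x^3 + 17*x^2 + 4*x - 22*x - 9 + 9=-4*x^3 + 17*x^2 - 18*x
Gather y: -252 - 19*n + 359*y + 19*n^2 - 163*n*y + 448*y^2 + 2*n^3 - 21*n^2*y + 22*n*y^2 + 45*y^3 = 2*n^3 + 19*n^2 - 19*n + 45*y^3 + y^2*(22*n + 448) + y*(-21*n^2 - 163*n + 359) - 252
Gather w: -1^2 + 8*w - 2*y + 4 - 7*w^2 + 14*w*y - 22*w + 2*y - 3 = -7*w^2 + w*(14*y - 14)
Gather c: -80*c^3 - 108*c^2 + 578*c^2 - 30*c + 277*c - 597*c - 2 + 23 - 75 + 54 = -80*c^3 + 470*c^2 - 350*c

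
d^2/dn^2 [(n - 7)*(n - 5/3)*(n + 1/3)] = 6*n - 50/3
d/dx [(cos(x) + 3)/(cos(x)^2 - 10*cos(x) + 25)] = (cos(x) + 11)*sin(x)/(cos(x) - 5)^3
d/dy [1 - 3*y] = -3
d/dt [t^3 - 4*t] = 3*t^2 - 4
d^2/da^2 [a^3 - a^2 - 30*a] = 6*a - 2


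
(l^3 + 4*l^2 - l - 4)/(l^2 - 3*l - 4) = (l^2 + 3*l - 4)/(l - 4)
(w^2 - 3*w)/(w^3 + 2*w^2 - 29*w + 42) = w/(w^2 + 5*w - 14)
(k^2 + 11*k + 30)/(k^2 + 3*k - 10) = (k + 6)/(k - 2)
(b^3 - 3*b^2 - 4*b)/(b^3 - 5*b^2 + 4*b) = (b + 1)/(b - 1)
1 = 1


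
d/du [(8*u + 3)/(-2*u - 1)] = -2/(2*u + 1)^2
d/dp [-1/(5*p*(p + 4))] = 2*(p + 2)/(5*p^2*(p + 4)^2)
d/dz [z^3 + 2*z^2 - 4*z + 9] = 3*z^2 + 4*z - 4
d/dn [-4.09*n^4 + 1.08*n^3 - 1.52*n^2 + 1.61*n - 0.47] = -16.36*n^3 + 3.24*n^2 - 3.04*n + 1.61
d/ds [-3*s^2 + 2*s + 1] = 2 - 6*s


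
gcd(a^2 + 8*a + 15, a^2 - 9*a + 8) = 1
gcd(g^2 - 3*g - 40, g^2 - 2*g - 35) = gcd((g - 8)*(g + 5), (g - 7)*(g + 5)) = g + 5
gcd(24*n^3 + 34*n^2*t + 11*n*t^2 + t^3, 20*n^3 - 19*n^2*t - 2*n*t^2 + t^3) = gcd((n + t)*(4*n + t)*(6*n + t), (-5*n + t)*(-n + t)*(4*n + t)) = 4*n + t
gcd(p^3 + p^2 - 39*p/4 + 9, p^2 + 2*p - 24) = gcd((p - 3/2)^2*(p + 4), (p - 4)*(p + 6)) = 1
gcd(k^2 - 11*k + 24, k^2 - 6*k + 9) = k - 3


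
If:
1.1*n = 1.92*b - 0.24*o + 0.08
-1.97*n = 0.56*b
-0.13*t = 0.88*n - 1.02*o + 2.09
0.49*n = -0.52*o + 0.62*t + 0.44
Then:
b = 0.19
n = -0.06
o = 2.13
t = 1.04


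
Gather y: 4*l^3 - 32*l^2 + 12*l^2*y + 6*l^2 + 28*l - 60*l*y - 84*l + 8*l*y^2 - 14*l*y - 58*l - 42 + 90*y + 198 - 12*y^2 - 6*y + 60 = 4*l^3 - 26*l^2 - 114*l + y^2*(8*l - 12) + y*(12*l^2 - 74*l + 84) + 216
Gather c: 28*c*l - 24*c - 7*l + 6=c*(28*l - 24) - 7*l + 6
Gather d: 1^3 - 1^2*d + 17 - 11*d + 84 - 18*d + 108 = 210 - 30*d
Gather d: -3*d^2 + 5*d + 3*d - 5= -3*d^2 + 8*d - 5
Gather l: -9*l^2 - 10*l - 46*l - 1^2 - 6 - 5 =-9*l^2 - 56*l - 12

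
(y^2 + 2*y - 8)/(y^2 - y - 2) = (y + 4)/(y + 1)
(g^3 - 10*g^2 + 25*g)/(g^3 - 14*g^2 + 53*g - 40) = g*(g - 5)/(g^2 - 9*g + 8)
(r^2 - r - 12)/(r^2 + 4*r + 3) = (r - 4)/(r + 1)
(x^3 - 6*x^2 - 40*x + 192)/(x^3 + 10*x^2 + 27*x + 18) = (x^2 - 12*x + 32)/(x^2 + 4*x + 3)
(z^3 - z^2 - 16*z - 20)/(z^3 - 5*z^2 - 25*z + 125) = (z^2 + 4*z + 4)/(z^2 - 25)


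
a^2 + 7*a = a*(a + 7)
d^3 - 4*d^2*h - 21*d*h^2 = d*(d - 7*h)*(d + 3*h)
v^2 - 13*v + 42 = (v - 7)*(v - 6)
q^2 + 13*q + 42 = (q + 6)*(q + 7)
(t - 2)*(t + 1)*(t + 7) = t^3 + 6*t^2 - 9*t - 14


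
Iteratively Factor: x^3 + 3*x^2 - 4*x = (x + 4)*(x^2 - x) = (x - 1)*(x + 4)*(x)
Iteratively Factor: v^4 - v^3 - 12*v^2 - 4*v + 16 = (v + 2)*(v^3 - 3*v^2 - 6*v + 8) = (v + 2)^2*(v^2 - 5*v + 4) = (v - 1)*(v + 2)^2*(v - 4)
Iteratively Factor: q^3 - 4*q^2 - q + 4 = (q + 1)*(q^2 - 5*q + 4) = (q - 1)*(q + 1)*(q - 4)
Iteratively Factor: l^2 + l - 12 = (l + 4)*(l - 3)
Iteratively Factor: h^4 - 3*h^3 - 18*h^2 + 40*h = (h + 4)*(h^3 - 7*h^2 + 10*h) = (h - 5)*(h + 4)*(h^2 - 2*h) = (h - 5)*(h - 2)*(h + 4)*(h)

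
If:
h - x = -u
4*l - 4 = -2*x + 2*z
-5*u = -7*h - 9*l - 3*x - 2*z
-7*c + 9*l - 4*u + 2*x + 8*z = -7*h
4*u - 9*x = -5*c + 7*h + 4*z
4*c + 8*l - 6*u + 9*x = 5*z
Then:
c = -4575/593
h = 969/593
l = -712/593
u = -3535/593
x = -2566/593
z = -5176/593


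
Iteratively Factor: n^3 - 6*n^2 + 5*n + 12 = (n + 1)*(n^2 - 7*n + 12) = (n - 4)*(n + 1)*(n - 3)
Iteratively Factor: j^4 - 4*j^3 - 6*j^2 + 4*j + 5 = (j + 1)*(j^3 - 5*j^2 - j + 5) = (j - 5)*(j + 1)*(j^2 - 1) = (j - 5)*(j - 1)*(j + 1)*(j + 1)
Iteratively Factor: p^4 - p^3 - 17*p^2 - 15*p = (p - 5)*(p^3 + 4*p^2 + 3*p) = (p - 5)*(p + 3)*(p^2 + p) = (p - 5)*(p + 1)*(p + 3)*(p)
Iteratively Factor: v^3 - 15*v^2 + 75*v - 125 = (v - 5)*(v^2 - 10*v + 25) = (v - 5)^2*(v - 5)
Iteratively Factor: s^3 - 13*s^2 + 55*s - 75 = (s - 5)*(s^2 - 8*s + 15) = (s - 5)*(s - 3)*(s - 5)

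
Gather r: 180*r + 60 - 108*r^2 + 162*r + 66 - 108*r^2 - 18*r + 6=-216*r^2 + 324*r + 132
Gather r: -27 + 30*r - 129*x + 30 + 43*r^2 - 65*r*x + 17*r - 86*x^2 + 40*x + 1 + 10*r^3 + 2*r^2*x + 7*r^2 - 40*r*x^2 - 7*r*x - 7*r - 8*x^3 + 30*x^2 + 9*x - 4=10*r^3 + r^2*(2*x + 50) + r*(-40*x^2 - 72*x + 40) - 8*x^3 - 56*x^2 - 80*x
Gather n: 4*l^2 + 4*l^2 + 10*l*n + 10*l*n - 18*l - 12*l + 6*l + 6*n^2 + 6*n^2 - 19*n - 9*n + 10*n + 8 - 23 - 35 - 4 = 8*l^2 - 24*l + 12*n^2 + n*(20*l - 18) - 54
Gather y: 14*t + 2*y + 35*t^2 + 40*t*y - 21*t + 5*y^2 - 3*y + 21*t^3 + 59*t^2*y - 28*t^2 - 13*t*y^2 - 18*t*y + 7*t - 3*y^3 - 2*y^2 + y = 21*t^3 + 7*t^2 - 3*y^3 + y^2*(3 - 13*t) + y*(59*t^2 + 22*t)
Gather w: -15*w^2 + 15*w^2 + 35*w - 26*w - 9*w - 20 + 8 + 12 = 0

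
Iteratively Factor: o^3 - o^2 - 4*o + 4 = (o - 1)*(o^2 - 4) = (o - 1)*(o + 2)*(o - 2)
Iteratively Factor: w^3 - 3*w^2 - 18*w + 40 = (w - 2)*(w^2 - w - 20) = (w - 2)*(w + 4)*(w - 5)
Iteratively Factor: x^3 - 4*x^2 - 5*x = (x - 5)*(x^2 + x) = (x - 5)*(x + 1)*(x)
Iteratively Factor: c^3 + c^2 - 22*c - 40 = (c + 2)*(c^2 - c - 20) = (c + 2)*(c + 4)*(c - 5)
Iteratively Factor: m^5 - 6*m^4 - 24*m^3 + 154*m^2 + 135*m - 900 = (m - 5)*(m^4 - m^3 - 29*m^2 + 9*m + 180) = (m - 5)^2*(m^3 + 4*m^2 - 9*m - 36) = (m - 5)^2*(m + 3)*(m^2 + m - 12) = (m - 5)^2*(m + 3)*(m + 4)*(m - 3)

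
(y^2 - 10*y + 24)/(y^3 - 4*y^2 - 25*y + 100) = (y - 6)/(y^2 - 25)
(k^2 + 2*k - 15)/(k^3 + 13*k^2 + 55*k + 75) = (k - 3)/(k^2 + 8*k + 15)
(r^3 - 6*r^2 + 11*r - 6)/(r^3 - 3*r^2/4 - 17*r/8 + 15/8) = 8*(r^2 - 5*r + 6)/(8*r^2 + 2*r - 15)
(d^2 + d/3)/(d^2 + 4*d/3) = (3*d + 1)/(3*d + 4)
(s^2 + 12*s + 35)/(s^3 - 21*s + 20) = (s + 7)/(s^2 - 5*s + 4)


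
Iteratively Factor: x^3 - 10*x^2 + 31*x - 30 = (x - 3)*(x^2 - 7*x + 10) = (x - 3)*(x - 2)*(x - 5)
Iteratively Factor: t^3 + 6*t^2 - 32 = (t + 4)*(t^2 + 2*t - 8) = (t - 2)*(t + 4)*(t + 4)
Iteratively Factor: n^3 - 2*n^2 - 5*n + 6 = (n - 3)*(n^2 + n - 2) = (n - 3)*(n - 1)*(n + 2)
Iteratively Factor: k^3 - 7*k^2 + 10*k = (k - 2)*(k^2 - 5*k) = (k - 5)*(k - 2)*(k)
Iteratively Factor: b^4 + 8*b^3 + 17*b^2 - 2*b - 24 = (b + 3)*(b^3 + 5*b^2 + 2*b - 8) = (b - 1)*(b + 3)*(b^2 + 6*b + 8) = (b - 1)*(b + 2)*(b + 3)*(b + 4)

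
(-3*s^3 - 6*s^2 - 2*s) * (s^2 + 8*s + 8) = -3*s^5 - 30*s^4 - 74*s^3 - 64*s^2 - 16*s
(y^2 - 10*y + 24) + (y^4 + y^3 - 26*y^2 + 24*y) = y^4 + y^3 - 25*y^2 + 14*y + 24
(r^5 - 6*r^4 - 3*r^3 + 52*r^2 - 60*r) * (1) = r^5 - 6*r^4 - 3*r^3 + 52*r^2 - 60*r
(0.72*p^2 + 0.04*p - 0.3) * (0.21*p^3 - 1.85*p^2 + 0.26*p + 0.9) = 0.1512*p^5 - 1.3236*p^4 + 0.0502*p^3 + 1.2134*p^2 - 0.042*p - 0.27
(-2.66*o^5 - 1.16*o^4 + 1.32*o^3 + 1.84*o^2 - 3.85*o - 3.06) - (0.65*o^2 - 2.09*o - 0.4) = -2.66*o^5 - 1.16*o^4 + 1.32*o^3 + 1.19*o^2 - 1.76*o - 2.66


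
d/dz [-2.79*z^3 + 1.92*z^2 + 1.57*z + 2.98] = -8.37*z^2 + 3.84*z + 1.57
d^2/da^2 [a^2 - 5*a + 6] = 2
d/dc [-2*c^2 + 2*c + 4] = 2 - 4*c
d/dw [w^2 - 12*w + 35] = 2*w - 12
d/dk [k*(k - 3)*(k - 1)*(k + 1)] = 4*k^3 - 9*k^2 - 2*k + 3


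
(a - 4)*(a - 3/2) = a^2 - 11*a/2 + 6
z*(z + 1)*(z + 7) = z^3 + 8*z^2 + 7*z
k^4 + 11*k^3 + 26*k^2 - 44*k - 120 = (k - 2)*(k + 2)*(k + 5)*(k + 6)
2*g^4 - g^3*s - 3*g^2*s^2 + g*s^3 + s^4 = (-g + s)^2*(g + s)*(2*g + s)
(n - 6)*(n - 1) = n^2 - 7*n + 6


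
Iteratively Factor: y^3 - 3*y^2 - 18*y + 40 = (y - 2)*(y^2 - y - 20) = (y - 2)*(y + 4)*(y - 5)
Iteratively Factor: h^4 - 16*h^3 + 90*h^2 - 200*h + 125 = (h - 5)*(h^3 - 11*h^2 + 35*h - 25) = (h - 5)^2*(h^2 - 6*h + 5) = (h - 5)^2*(h - 1)*(h - 5)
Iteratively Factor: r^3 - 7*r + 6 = (r - 1)*(r^2 + r - 6) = (r - 2)*(r - 1)*(r + 3)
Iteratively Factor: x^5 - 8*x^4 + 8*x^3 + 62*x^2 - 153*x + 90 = (x - 3)*(x^4 - 5*x^3 - 7*x^2 + 41*x - 30) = (x - 3)*(x - 2)*(x^3 - 3*x^2 - 13*x + 15) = (x - 3)*(x - 2)*(x - 1)*(x^2 - 2*x - 15) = (x - 5)*(x - 3)*(x - 2)*(x - 1)*(x + 3)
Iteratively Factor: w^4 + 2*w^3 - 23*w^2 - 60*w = (w + 4)*(w^3 - 2*w^2 - 15*w) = (w - 5)*(w + 4)*(w^2 + 3*w) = w*(w - 5)*(w + 4)*(w + 3)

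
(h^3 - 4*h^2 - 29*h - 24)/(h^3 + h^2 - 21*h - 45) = (h^2 - 7*h - 8)/(h^2 - 2*h - 15)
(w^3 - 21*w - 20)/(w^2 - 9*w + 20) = (w^2 + 5*w + 4)/(w - 4)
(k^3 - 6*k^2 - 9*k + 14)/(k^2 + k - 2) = k - 7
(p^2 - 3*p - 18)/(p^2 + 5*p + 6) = (p - 6)/(p + 2)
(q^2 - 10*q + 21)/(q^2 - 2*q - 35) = (q - 3)/(q + 5)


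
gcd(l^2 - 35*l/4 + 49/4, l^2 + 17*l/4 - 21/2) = l - 7/4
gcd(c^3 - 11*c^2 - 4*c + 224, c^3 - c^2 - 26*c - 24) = c + 4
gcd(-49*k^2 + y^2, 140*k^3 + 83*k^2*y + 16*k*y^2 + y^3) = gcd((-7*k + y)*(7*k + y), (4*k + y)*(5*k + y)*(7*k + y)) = 7*k + y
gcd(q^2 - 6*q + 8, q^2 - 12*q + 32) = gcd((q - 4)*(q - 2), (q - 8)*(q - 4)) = q - 4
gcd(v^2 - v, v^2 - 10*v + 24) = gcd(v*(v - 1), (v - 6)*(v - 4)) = 1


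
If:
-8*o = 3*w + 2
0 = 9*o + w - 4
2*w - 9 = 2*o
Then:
No Solution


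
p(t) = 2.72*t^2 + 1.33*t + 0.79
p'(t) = 5.44*t + 1.33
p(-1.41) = 4.32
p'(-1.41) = -6.34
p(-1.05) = 2.39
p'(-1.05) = -4.38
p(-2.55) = 15.09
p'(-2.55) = -12.54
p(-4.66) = 53.66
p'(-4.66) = -24.02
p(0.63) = 2.71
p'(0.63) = 4.76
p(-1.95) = 8.54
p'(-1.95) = -9.28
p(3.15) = 31.97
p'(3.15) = 18.47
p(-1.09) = 2.57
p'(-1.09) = -4.60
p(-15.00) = 592.84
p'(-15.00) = -80.27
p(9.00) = 233.08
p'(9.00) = 50.29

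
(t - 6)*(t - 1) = t^2 - 7*t + 6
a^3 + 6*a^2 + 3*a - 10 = (a - 1)*(a + 2)*(a + 5)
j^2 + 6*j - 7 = (j - 1)*(j + 7)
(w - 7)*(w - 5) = w^2 - 12*w + 35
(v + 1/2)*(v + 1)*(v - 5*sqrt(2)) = v^3 - 5*sqrt(2)*v^2 + 3*v^2/2 - 15*sqrt(2)*v/2 + v/2 - 5*sqrt(2)/2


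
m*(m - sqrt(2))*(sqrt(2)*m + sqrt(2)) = sqrt(2)*m^3 - 2*m^2 + sqrt(2)*m^2 - 2*m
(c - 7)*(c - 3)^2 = c^3 - 13*c^2 + 51*c - 63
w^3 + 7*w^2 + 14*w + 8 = (w + 1)*(w + 2)*(w + 4)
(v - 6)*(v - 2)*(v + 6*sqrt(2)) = v^3 - 8*v^2 + 6*sqrt(2)*v^2 - 48*sqrt(2)*v + 12*v + 72*sqrt(2)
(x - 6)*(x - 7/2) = x^2 - 19*x/2 + 21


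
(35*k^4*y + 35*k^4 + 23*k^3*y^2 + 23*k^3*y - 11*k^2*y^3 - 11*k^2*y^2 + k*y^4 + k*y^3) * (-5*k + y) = -175*k^5*y - 175*k^5 - 80*k^4*y^2 - 80*k^4*y + 78*k^3*y^3 + 78*k^3*y^2 - 16*k^2*y^4 - 16*k^2*y^3 + k*y^5 + k*y^4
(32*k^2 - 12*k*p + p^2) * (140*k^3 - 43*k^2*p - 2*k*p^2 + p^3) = 4480*k^5 - 3056*k^4*p + 592*k^3*p^2 + 13*k^2*p^3 - 14*k*p^4 + p^5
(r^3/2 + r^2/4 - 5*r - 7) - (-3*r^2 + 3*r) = r^3/2 + 13*r^2/4 - 8*r - 7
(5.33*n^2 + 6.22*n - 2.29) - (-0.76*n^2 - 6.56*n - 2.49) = 6.09*n^2 + 12.78*n + 0.2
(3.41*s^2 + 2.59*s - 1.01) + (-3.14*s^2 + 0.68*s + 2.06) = 0.27*s^2 + 3.27*s + 1.05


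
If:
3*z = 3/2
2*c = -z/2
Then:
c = -1/8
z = 1/2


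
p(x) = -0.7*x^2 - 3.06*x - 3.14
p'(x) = -1.4*x - 3.06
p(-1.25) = -0.41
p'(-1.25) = -1.31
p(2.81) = -17.27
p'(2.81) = -6.99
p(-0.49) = -1.81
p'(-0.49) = -2.37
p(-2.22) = 0.20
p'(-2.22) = 0.05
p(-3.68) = -1.36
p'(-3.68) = 2.09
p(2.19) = -13.20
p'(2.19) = -6.13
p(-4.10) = -2.36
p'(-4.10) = 2.68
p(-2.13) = 0.20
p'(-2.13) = -0.08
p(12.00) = -140.66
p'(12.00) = -19.86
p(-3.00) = -0.26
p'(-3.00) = 1.14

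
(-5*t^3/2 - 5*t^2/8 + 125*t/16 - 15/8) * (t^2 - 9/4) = -5*t^5/2 - 5*t^4/8 + 215*t^3/16 - 15*t^2/32 - 1125*t/64 + 135/32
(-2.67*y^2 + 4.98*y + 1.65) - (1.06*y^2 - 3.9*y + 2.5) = -3.73*y^2 + 8.88*y - 0.85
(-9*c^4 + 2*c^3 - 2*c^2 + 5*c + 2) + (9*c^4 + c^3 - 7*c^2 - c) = 3*c^3 - 9*c^2 + 4*c + 2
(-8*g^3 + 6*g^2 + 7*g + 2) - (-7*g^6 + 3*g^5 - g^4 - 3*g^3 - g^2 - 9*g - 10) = 7*g^6 - 3*g^5 + g^4 - 5*g^3 + 7*g^2 + 16*g + 12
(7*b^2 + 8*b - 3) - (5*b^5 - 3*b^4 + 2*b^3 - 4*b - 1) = -5*b^5 + 3*b^4 - 2*b^3 + 7*b^2 + 12*b - 2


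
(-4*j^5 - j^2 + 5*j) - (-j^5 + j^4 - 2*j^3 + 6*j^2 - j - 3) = -3*j^5 - j^4 + 2*j^3 - 7*j^2 + 6*j + 3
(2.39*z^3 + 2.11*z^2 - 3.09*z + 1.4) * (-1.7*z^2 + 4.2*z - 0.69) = -4.063*z^5 + 6.451*z^4 + 12.4659*z^3 - 16.8139*z^2 + 8.0121*z - 0.966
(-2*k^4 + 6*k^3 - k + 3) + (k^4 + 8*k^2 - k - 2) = -k^4 + 6*k^3 + 8*k^2 - 2*k + 1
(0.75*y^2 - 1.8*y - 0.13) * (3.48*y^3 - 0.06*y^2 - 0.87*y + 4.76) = 2.61*y^5 - 6.309*y^4 - 0.9969*y^3 + 5.1438*y^2 - 8.4549*y - 0.6188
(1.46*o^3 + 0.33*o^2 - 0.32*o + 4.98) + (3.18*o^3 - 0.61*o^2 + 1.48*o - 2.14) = 4.64*o^3 - 0.28*o^2 + 1.16*o + 2.84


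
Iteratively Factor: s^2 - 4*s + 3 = (s - 1)*(s - 3)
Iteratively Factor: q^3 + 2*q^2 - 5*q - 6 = (q + 1)*(q^2 + q - 6) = (q + 1)*(q + 3)*(q - 2)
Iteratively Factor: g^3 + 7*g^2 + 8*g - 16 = (g - 1)*(g^2 + 8*g + 16) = (g - 1)*(g + 4)*(g + 4)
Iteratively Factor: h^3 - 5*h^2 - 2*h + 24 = (h + 2)*(h^2 - 7*h + 12) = (h - 4)*(h + 2)*(h - 3)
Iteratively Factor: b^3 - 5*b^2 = (b - 5)*(b^2) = b*(b - 5)*(b)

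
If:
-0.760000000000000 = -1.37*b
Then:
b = 0.55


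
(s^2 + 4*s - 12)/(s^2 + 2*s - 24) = (s - 2)/(s - 4)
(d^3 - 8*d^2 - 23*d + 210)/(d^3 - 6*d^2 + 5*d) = (d^3 - 8*d^2 - 23*d + 210)/(d*(d^2 - 6*d + 5))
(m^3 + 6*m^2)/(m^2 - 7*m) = m*(m + 6)/(m - 7)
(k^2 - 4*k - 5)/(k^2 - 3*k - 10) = (k + 1)/(k + 2)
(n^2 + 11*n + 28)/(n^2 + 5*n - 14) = (n + 4)/(n - 2)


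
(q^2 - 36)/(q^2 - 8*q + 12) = (q + 6)/(q - 2)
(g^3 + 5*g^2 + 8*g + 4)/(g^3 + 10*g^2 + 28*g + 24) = (g + 1)/(g + 6)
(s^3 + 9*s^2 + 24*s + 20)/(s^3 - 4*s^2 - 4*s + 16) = (s^2 + 7*s + 10)/(s^2 - 6*s + 8)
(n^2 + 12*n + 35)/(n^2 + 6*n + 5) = (n + 7)/(n + 1)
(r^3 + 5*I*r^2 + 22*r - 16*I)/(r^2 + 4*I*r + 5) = (r^2 + 6*I*r + 16)/(r + 5*I)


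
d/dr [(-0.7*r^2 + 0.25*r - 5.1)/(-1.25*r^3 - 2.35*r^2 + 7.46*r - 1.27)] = (-0.875*r^4 + 0.625*r^3 - 23.7595*r^2 - 22.192*r + 37.7285)/(1.5625*r^6 + 5.875*r^5 - 13.1275*r^4 - 31.887*r^3 + 61.6206*r^2 - 18.9484*r + 1.6129)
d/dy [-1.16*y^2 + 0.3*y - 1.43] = 0.3 - 2.32*y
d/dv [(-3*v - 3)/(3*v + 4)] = -3/(3*v + 4)^2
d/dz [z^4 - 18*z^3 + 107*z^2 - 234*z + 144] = 4*z^3 - 54*z^2 + 214*z - 234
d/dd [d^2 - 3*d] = 2*d - 3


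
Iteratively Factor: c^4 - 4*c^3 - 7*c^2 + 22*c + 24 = (c - 3)*(c^3 - c^2 - 10*c - 8) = (c - 3)*(c + 2)*(c^2 - 3*c - 4) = (c - 3)*(c + 1)*(c + 2)*(c - 4)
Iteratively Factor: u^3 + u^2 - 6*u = (u)*(u^2 + u - 6) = u*(u + 3)*(u - 2)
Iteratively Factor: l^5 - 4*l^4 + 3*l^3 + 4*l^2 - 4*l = (l - 2)*(l^4 - 2*l^3 - l^2 + 2*l) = (l - 2)*(l + 1)*(l^3 - 3*l^2 + 2*l) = (l - 2)*(l - 1)*(l + 1)*(l^2 - 2*l) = l*(l - 2)*(l - 1)*(l + 1)*(l - 2)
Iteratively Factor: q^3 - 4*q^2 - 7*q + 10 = (q + 2)*(q^2 - 6*q + 5) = (q - 1)*(q + 2)*(q - 5)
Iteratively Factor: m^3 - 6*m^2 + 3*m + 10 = (m - 5)*(m^2 - m - 2) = (m - 5)*(m - 2)*(m + 1)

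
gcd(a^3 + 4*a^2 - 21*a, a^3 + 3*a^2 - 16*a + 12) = 1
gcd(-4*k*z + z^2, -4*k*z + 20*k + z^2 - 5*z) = -4*k + z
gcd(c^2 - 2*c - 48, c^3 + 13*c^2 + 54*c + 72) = c + 6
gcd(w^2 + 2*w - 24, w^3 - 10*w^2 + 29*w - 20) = w - 4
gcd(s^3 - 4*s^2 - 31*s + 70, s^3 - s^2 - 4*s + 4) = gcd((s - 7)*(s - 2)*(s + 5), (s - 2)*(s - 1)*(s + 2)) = s - 2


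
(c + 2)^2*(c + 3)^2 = c^4 + 10*c^3 + 37*c^2 + 60*c + 36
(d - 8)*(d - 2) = d^2 - 10*d + 16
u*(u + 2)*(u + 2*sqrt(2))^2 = u^4 + 2*u^3 + 4*sqrt(2)*u^3 + 8*u^2 + 8*sqrt(2)*u^2 + 16*u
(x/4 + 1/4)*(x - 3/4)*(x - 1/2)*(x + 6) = x^4/4 + 23*x^3/16 - 19*x^2/32 - 39*x/32 + 9/16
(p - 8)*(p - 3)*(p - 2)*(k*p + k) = k*p^4 - 12*k*p^3 + 33*k*p^2 - 2*k*p - 48*k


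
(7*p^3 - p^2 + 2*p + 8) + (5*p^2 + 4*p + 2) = 7*p^3 + 4*p^2 + 6*p + 10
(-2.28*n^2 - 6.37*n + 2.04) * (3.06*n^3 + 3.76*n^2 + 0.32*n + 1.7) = -6.9768*n^5 - 28.065*n^4 - 18.4384*n^3 + 1.756*n^2 - 10.1762*n + 3.468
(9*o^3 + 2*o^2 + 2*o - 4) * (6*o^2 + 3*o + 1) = 54*o^5 + 39*o^4 + 27*o^3 - 16*o^2 - 10*o - 4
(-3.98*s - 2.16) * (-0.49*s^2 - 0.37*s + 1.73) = 1.9502*s^3 + 2.531*s^2 - 6.0862*s - 3.7368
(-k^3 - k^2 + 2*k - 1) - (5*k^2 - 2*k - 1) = -k^3 - 6*k^2 + 4*k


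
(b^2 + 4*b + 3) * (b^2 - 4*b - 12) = b^4 - 25*b^2 - 60*b - 36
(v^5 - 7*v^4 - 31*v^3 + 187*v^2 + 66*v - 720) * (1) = v^5 - 7*v^4 - 31*v^3 + 187*v^2 + 66*v - 720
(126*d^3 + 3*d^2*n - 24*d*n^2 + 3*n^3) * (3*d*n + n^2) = 378*d^4*n + 135*d^3*n^2 - 69*d^2*n^3 - 15*d*n^4 + 3*n^5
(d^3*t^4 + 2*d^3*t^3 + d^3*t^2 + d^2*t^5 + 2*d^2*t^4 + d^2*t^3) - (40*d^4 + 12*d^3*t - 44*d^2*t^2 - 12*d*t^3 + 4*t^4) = -40*d^4 + d^3*t^4 + 2*d^3*t^3 + d^3*t^2 - 12*d^3*t + d^2*t^5 + 2*d^2*t^4 + d^2*t^3 + 44*d^2*t^2 + 12*d*t^3 - 4*t^4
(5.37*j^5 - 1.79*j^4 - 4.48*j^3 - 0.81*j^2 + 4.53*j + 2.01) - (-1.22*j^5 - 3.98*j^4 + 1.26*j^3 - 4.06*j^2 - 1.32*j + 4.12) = 6.59*j^5 + 2.19*j^4 - 5.74*j^3 + 3.25*j^2 + 5.85*j - 2.11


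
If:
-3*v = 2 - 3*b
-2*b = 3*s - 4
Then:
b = v + 2/3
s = 8/9 - 2*v/3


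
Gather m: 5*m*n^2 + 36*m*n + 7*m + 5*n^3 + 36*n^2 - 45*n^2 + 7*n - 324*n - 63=m*(5*n^2 + 36*n + 7) + 5*n^3 - 9*n^2 - 317*n - 63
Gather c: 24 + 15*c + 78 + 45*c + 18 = 60*c + 120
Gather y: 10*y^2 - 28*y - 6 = 10*y^2 - 28*y - 6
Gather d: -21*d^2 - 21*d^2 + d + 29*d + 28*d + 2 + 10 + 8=-42*d^2 + 58*d + 20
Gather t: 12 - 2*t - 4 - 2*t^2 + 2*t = 8 - 2*t^2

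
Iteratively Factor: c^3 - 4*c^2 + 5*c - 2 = (c - 2)*(c^2 - 2*c + 1) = (c - 2)*(c - 1)*(c - 1)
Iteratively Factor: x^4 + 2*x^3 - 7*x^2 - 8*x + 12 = (x + 3)*(x^3 - x^2 - 4*x + 4) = (x + 2)*(x + 3)*(x^2 - 3*x + 2) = (x - 2)*(x + 2)*(x + 3)*(x - 1)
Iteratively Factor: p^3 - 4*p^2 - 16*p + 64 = (p - 4)*(p^2 - 16) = (p - 4)^2*(p + 4)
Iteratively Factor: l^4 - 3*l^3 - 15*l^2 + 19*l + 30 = (l - 5)*(l^3 + 2*l^2 - 5*l - 6) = (l - 5)*(l - 2)*(l^2 + 4*l + 3) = (l - 5)*(l - 2)*(l + 1)*(l + 3)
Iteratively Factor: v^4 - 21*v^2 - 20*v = (v + 4)*(v^3 - 4*v^2 - 5*v) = (v - 5)*(v + 4)*(v^2 + v) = (v - 5)*(v + 1)*(v + 4)*(v)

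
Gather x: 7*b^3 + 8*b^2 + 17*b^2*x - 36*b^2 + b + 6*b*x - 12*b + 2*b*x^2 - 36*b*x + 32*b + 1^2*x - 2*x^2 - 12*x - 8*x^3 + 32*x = 7*b^3 - 28*b^2 + 21*b - 8*x^3 + x^2*(2*b - 2) + x*(17*b^2 - 30*b + 21)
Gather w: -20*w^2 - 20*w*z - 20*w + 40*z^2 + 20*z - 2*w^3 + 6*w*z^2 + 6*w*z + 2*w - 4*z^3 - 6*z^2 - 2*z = -2*w^3 - 20*w^2 + w*(6*z^2 - 14*z - 18) - 4*z^3 + 34*z^2 + 18*z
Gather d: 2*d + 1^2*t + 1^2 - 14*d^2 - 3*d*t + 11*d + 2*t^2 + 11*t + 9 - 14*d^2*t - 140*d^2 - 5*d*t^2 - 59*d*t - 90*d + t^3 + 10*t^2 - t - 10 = d^2*(-14*t - 154) + d*(-5*t^2 - 62*t - 77) + t^3 + 12*t^2 + 11*t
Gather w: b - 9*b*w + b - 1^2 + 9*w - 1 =2*b + w*(9 - 9*b) - 2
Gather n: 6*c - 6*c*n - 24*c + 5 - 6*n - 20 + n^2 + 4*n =-18*c + n^2 + n*(-6*c - 2) - 15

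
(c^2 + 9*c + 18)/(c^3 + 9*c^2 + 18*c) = 1/c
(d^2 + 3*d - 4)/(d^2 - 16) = (d - 1)/(d - 4)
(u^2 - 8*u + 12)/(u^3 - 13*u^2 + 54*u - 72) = (u - 2)/(u^2 - 7*u + 12)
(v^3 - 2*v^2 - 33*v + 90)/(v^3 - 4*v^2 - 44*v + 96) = (v^2 - 8*v + 15)/(v^2 - 10*v + 16)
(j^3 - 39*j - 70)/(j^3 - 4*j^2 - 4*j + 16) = (j^2 - 2*j - 35)/(j^2 - 6*j + 8)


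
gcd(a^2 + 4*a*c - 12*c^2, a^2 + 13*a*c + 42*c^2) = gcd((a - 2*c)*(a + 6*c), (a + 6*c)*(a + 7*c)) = a + 6*c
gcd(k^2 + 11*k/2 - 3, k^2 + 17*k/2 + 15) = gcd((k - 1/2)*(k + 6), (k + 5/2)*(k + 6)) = k + 6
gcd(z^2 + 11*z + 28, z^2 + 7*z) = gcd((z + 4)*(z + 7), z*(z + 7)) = z + 7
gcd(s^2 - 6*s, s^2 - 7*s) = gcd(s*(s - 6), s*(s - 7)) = s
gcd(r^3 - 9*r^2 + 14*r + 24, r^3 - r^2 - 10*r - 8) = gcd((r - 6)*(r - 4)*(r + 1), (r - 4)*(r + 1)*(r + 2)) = r^2 - 3*r - 4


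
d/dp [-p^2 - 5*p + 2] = -2*p - 5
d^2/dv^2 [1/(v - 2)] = 2/(v - 2)^3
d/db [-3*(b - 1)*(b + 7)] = -6*b - 18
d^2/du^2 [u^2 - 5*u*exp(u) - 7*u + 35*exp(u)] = -5*u*exp(u) + 25*exp(u) + 2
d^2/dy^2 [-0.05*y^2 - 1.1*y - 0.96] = -0.100000000000000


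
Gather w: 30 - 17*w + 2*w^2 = 2*w^2 - 17*w + 30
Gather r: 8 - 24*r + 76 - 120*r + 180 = 264 - 144*r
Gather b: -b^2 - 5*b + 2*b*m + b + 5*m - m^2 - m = -b^2 + b*(2*m - 4) - m^2 + 4*m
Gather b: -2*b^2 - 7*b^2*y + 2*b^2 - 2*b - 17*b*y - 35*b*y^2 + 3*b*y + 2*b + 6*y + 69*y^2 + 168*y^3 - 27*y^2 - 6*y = -7*b^2*y + b*(-35*y^2 - 14*y) + 168*y^3 + 42*y^2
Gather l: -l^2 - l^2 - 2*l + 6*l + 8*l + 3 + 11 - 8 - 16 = -2*l^2 + 12*l - 10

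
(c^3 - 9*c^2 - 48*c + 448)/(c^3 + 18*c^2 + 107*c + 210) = (c^2 - 16*c + 64)/(c^2 + 11*c + 30)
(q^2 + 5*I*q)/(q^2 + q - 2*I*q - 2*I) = q*(q + 5*I)/(q^2 + q - 2*I*q - 2*I)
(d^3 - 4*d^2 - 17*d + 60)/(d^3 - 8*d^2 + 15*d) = (d + 4)/d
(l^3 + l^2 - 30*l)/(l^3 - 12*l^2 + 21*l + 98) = l*(l^2 + l - 30)/(l^3 - 12*l^2 + 21*l + 98)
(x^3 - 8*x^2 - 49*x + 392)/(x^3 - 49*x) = (x - 8)/x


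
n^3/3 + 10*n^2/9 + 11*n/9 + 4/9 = (n/3 + 1/3)*(n + 1)*(n + 4/3)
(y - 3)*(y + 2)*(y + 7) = y^3 + 6*y^2 - 13*y - 42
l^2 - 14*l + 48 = (l - 8)*(l - 6)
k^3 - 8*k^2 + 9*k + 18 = (k - 6)*(k - 3)*(k + 1)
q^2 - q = q*(q - 1)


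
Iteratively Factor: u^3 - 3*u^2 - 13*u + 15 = (u - 1)*(u^2 - 2*u - 15) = (u - 5)*(u - 1)*(u + 3)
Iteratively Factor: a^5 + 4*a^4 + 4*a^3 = (a)*(a^4 + 4*a^3 + 4*a^2) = a*(a + 2)*(a^3 + 2*a^2) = a^2*(a + 2)*(a^2 + 2*a) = a^2*(a + 2)^2*(a)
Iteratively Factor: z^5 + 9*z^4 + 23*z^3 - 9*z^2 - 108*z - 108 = (z + 2)*(z^4 + 7*z^3 + 9*z^2 - 27*z - 54) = (z + 2)*(z + 3)*(z^3 + 4*z^2 - 3*z - 18) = (z + 2)*(z + 3)^2*(z^2 + z - 6) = (z - 2)*(z + 2)*(z + 3)^2*(z + 3)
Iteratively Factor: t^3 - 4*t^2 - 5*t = (t)*(t^2 - 4*t - 5) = t*(t - 5)*(t + 1)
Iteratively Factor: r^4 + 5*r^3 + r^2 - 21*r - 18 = (r + 1)*(r^3 + 4*r^2 - 3*r - 18) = (r + 1)*(r + 3)*(r^2 + r - 6) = (r + 1)*(r + 3)^2*(r - 2)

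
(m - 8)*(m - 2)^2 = m^3 - 12*m^2 + 36*m - 32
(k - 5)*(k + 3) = k^2 - 2*k - 15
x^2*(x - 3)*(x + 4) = x^4 + x^3 - 12*x^2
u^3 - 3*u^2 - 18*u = u*(u - 6)*(u + 3)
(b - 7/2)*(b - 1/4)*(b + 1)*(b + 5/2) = b^4 - b^3/4 - 39*b^2/4 - 101*b/16 + 35/16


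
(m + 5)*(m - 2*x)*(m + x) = m^3 - m^2*x + 5*m^2 - 2*m*x^2 - 5*m*x - 10*x^2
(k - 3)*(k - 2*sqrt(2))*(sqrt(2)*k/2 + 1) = sqrt(2)*k^3/2 - 3*sqrt(2)*k^2/2 - k^2 - 2*sqrt(2)*k + 3*k + 6*sqrt(2)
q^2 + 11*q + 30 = (q + 5)*(q + 6)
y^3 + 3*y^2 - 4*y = y*(y - 1)*(y + 4)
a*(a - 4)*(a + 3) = a^3 - a^2 - 12*a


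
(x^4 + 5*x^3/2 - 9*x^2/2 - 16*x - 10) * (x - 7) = x^5 - 9*x^4/2 - 22*x^3 + 31*x^2/2 + 102*x + 70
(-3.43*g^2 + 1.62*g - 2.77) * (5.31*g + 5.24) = -18.2133*g^3 - 9.371*g^2 - 6.2199*g - 14.5148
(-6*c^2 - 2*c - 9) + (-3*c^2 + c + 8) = -9*c^2 - c - 1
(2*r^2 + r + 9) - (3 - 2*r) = 2*r^2 + 3*r + 6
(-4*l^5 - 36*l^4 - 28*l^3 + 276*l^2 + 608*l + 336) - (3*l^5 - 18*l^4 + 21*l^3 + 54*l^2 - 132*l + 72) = -7*l^5 - 18*l^4 - 49*l^3 + 222*l^2 + 740*l + 264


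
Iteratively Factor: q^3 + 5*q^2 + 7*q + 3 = (q + 3)*(q^2 + 2*q + 1) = (q + 1)*(q + 3)*(q + 1)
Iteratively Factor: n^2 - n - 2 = (n - 2)*(n + 1)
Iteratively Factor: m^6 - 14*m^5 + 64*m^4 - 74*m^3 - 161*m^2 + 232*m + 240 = (m - 3)*(m^5 - 11*m^4 + 31*m^3 + 19*m^2 - 104*m - 80) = (m - 4)*(m - 3)*(m^4 - 7*m^3 + 3*m^2 + 31*m + 20) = (m - 4)*(m - 3)*(m + 1)*(m^3 - 8*m^2 + 11*m + 20) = (m - 4)*(m - 3)*(m + 1)^2*(m^2 - 9*m + 20) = (m - 5)*(m - 4)*(m - 3)*(m + 1)^2*(m - 4)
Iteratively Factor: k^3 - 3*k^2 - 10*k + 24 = (k - 4)*(k^2 + k - 6) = (k - 4)*(k - 2)*(k + 3)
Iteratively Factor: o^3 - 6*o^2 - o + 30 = (o - 3)*(o^2 - 3*o - 10) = (o - 5)*(o - 3)*(o + 2)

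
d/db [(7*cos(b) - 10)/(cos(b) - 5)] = 25*sin(b)/(cos(b) - 5)^2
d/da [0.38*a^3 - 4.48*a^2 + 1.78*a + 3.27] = 1.14*a^2 - 8.96*a + 1.78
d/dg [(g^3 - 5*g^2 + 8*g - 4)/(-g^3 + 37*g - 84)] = (-5*g^4 + 90*g^3 - 449*g^2 + 840*g - 524)/(g^6 - 74*g^4 + 168*g^3 + 1369*g^2 - 6216*g + 7056)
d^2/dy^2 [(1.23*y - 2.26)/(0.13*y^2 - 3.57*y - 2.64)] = ((9.3698 - 0.9594*y)*(-0.13*y^2 + 3.57*y + 2.64) - (0.26*y - 3.57)*(0.52*y - 7.14)*(1.23*y - 2.26))/(-0.13*y^2 + 3.57*y + 2.64)^3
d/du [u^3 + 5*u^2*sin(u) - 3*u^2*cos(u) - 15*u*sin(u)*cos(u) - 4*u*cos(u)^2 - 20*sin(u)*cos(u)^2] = 3*u^2*sin(u) + 5*u^2*cos(u) + 3*u^2 + 10*u*sin(u) + 4*u*sin(2*u) - 6*u*cos(u) - 15*u*cos(2*u) - 15*sin(2*u)/2 - 5*cos(u) - 2*cos(2*u) - 15*cos(3*u) - 2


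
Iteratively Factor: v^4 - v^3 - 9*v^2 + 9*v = (v)*(v^3 - v^2 - 9*v + 9) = v*(v - 3)*(v^2 + 2*v - 3) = v*(v - 3)*(v - 1)*(v + 3)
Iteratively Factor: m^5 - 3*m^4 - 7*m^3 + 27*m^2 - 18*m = (m - 1)*(m^4 - 2*m^3 - 9*m^2 + 18*m) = m*(m - 1)*(m^3 - 2*m^2 - 9*m + 18) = m*(m - 2)*(m - 1)*(m^2 - 9) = m*(m - 3)*(m - 2)*(m - 1)*(m + 3)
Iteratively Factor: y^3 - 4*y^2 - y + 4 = (y + 1)*(y^2 - 5*y + 4) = (y - 4)*(y + 1)*(y - 1)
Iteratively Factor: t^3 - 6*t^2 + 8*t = (t - 4)*(t^2 - 2*t) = (t - 4)*(t - 2)*(t)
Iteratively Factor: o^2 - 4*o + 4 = (o - 2)*(o - 2)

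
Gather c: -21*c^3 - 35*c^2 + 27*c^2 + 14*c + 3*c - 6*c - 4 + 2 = -21*c^3 - 8*c^2 + 11*c - 2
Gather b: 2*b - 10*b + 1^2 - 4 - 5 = -8*b - 8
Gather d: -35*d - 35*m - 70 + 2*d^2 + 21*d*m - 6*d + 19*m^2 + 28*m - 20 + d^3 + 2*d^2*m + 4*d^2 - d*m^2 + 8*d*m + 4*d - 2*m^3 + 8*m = d^3 + d^2*(2*m + 6) + d*(-m^2 + 29*m - 37) - 2*m^3 + 19*m^2 + m - 90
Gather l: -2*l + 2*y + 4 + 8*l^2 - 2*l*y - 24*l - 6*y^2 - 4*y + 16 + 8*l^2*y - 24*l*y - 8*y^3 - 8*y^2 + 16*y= l^2*(8*y + 8) + l*(-26*y - 26) - 8*y^3 - 14*y^2 + 14*y + 20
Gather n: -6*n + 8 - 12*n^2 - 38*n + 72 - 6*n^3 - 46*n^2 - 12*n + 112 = -6*n^3 - 58*n^2 - 56*n + 192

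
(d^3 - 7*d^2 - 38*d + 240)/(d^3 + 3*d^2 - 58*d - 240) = (d - 5)/(d + 5)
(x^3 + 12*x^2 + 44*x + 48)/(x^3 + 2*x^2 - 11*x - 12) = (x^2 + 8*x + 12)/(x^2 - 2*x - 3)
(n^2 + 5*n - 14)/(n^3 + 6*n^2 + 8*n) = (n^2 + 5*n - 14)/(n*(n^2 + 6*n + 8))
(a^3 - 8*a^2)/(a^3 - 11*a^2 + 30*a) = a*(a - 8)/(a^2 - 11*a + 30)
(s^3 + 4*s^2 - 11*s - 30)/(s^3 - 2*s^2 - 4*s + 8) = (s^2 + 2*s - 15)/(s^2 - 4*s + 4)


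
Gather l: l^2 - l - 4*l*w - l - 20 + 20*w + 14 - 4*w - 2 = l^2 + l*(-4*w - 2) + 16*w - 8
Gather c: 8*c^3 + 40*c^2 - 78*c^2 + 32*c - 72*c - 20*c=8*c^3 - 38*c^2 - 60*c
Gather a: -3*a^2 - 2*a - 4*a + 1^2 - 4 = -3*a^2 - 6*a - 3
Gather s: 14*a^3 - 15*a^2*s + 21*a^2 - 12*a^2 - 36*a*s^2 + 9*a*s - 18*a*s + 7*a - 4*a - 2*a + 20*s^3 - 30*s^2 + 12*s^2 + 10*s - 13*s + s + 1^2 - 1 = 14*a^3 + 9*a^2 + a + 20*s^3 + s^2*(-36*a - 18) + s*(-15*a^2 - 9*a - 2)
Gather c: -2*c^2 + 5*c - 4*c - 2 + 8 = -2*c^2 + c + 6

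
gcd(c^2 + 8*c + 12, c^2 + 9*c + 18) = c + 6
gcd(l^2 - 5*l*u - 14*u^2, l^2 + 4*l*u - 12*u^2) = 1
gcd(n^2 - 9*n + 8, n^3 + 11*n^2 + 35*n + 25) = 1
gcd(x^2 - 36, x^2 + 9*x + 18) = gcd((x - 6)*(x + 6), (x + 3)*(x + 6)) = x + 6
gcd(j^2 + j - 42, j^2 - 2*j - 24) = j - 6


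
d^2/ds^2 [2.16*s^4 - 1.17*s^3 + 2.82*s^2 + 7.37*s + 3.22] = 25.92*s^2 - 7.02*s + 5.64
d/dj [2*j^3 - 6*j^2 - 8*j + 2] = 6*j^2 - 12*j - 8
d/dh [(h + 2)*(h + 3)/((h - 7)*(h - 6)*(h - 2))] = (-h^4 - 10*h^3 + 125*h^2 + 12*h - 828)/(h^6 - 30*h^5 + 361*h^4 - 2208*h^3 + 7144*h^2 - 11424*h + 7056)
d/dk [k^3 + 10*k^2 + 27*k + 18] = 3*k^2 + 20*k + 27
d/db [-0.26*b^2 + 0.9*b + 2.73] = 0.9 - 0.52*b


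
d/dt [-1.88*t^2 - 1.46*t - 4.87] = -3.76*t - 1.46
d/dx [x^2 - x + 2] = 2*x - 1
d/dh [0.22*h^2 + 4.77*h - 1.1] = 0.44*h + 4.77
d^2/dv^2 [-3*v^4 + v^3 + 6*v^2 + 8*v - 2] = -36*v^2 + 6*v + 12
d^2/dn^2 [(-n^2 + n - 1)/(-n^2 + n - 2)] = 2*(-3*n^2 + 3*n + 1)/(n^6 - 3*n^5 + 9*n^4 - 13*n^3 + 18*n^2 - 12*n + 8)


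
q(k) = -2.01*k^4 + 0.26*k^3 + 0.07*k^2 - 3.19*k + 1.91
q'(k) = -8.04*k^3 + 0.78*k^2 + 0.14*k - 3.19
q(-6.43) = -3479.70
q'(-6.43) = 2165.57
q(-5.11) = -1385.16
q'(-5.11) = 1089.26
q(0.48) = 0.32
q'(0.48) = -3.83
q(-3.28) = -228.69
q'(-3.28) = 288.45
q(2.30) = -58.14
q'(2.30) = -96.56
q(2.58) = -90.45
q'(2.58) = -135.71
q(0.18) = 1.34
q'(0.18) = -3.19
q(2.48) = -77.64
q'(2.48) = -120.68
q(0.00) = 1.91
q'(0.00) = -3.19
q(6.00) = -2563.51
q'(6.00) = -1710.91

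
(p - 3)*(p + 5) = p^2 + 2*p - 15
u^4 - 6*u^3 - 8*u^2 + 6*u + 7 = (u - 7)*(u - 1)*(u + 1)^2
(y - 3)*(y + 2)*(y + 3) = y^3 + 2*y^2 - 9*y - 18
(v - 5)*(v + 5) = v^2 - 25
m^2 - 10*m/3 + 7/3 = (m - 7/3)*(m - 1)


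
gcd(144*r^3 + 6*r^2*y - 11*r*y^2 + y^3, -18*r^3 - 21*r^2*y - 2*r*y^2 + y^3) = -18*r^2 - 3*r*y + y^2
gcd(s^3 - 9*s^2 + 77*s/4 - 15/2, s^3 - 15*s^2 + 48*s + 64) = 1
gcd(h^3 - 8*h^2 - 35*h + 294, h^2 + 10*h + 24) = h + 6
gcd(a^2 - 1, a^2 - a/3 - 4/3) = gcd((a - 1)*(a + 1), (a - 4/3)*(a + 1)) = a + 1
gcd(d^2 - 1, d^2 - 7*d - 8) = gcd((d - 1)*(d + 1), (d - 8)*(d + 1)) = d + 1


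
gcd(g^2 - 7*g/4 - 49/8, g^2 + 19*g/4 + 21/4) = g + 7/4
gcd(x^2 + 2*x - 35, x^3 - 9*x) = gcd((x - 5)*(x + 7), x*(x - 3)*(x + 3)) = 1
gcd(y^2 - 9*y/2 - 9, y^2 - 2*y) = 1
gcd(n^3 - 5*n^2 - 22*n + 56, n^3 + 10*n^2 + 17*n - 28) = n + 4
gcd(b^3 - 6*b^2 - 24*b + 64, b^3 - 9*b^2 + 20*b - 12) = b - 2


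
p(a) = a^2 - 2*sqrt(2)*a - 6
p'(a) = 2*a - 2*sqrt(2)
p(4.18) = -0.35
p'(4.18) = 5.53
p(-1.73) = 1.89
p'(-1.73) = -6.29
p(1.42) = -8.00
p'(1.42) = 0.01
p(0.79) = -7.61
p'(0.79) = -1.25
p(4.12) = -0.68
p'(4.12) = 5.41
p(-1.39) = -0.14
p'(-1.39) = -5.61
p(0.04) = -6.11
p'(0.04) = -2.75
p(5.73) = 10.63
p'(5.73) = 8.63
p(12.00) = 104.06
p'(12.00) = 21.17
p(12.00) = 104.06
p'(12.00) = 21.17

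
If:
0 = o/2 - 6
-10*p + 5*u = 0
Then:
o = 12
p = u/2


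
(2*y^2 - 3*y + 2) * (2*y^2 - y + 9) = 4*y^4 - 8*y^3 + 25*y^2 - 29*y + 18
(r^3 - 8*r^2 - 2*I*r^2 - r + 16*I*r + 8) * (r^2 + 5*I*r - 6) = r^5 - 8*r^4 + 3*I*r^4 + 3*r^3 - 24*I*r^3 - 24*r^2 + 7*I*r^2 + 6*r - 56*I*r - 48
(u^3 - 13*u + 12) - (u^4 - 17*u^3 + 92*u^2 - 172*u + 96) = -u^4 + 18*u^3 - 92*u^2 + 159*u - 84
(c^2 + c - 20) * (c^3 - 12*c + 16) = c^5 + c^4 - 32*c^3 + 4*c^2 + 256*c - 320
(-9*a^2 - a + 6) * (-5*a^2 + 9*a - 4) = 45*a^4 - 76*a^3 - 3*a^2 + 58*a - 24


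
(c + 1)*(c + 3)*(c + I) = c^3 + 4*c^2 + I*c^2 + 3*c + 4*I*c + 3*I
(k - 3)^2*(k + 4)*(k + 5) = k^4 + 3*k^3 - 25*k^2 - 39*k + 180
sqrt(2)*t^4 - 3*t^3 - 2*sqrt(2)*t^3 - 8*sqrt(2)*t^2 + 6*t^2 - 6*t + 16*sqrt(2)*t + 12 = (t - 2)*(t - 3*sqrt(2))*(t + sqrt(2))*(sqrt(2)*t + 1)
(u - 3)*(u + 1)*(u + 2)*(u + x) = u^4 + u^3*x - 7*u^2 - 7*u*x - 6*u - 6*x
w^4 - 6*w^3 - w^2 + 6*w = w*(w - 6)*(w - 1)*(w + 1)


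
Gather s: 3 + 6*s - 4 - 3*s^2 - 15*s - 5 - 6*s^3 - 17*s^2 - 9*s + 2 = -6*s^3 - 20*s^2 - 18*s - 4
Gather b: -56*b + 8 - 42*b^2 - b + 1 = -42*b^2 - 57*b + 9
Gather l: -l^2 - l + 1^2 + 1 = -l^2 - l + 2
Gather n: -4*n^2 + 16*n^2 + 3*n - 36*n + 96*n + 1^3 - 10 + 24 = 12*n^2 + 63*n + 15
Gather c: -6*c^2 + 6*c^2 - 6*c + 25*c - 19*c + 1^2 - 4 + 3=0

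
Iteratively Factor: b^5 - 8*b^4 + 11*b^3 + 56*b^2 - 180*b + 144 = (b - 4)*(b^4 - 4*b^3 - 5*b^2 + 36*b - 36) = (b - 4)*(b - 2)*(b^3 - 2*b^2 - 9*b + 18) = (b - 4)*(b - 3)*(b - 2)*(b^2 + b - 6) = (b - 4)*(b - 3)*(b - 2)^2*(b + 3)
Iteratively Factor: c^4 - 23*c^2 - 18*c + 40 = (c + 4)*(c^3 - 4*c^2 - 7*c + 10) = (c - 5)*(c + 4)*(c^2 + c - 2) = (c - 5)*(c + 2)*(c + 4)*(c - 1)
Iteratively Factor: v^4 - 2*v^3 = (v)*(v^3 - 2*v^2) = v^2*(v^2 - 2*v) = v^3*(v - 2)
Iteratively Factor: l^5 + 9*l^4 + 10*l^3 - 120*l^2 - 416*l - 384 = (l + 3)*(l^4 + 6*l^3 - 8*l^2 - 96*l - 128) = (l - 4)*(l + 3)*(l^3 + 10*l^2 + 32*l + 32) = (l - 4)*(l + 3)*(l + 4)*(l^2 + 6*l + 8) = (l - 4)*(l + 2)*(l + 3)*(l + 4)*(l + 4)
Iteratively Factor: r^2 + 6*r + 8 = (r + 2)*(r + 4)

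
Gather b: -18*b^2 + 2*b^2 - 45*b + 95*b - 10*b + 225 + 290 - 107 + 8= -16*b^2 + 40*b + 416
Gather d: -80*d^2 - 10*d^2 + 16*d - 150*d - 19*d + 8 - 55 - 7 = -90*d^2 - 153*d - 54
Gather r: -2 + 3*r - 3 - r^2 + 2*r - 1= -r^2 + 5*r - 6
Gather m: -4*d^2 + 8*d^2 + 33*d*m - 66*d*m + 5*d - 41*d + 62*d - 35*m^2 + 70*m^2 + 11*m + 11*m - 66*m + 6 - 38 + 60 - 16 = 4*d^2 + 26*d + 35*m^2 + m*(-33*d - 44) + 12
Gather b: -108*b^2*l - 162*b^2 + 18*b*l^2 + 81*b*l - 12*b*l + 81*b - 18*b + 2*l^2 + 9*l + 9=b^2*(-108*l - 162) + b*(18*l^2 + 69*l + 63) + 2*l^2 + 9*l + 9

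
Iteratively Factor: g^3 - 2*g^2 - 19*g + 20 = (g + 4)*(g^2 - 6*g + 5) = (g - 5)*(g + 4)*(g - 1)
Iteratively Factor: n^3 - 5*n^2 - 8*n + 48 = (n - 4)*(n^2 - n - 12) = (n - 4)*(n + 3)*(n - 4)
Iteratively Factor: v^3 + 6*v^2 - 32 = (v + 4)*(v^2 + 2*v - 8) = (v + 4)^2*(v - 2)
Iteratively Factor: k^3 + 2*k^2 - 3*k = (k + 3)*(k^2 - k) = k*(k + 3)*(k - 1)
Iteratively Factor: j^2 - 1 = (j - 1)*(j + 1)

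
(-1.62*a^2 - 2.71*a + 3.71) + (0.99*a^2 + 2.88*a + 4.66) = -0.63*a^2 + 0.17*a + 8.37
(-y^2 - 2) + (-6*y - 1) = -y^2 - 6*y - 3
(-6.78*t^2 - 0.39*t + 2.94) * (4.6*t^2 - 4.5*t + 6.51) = -31.188*t^4 + 28.716*t^3 - 28.8588*t^2 - 15.7689*t + 19.1394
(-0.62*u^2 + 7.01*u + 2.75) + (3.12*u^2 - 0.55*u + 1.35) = 2.5*u^2 + 6.46*u + 4.1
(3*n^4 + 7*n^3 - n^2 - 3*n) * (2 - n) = -3*n^5 - n^4 + 15*n^3 + n^2 - 6*n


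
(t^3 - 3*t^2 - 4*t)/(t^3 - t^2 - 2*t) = (t - 4)/(t - 2)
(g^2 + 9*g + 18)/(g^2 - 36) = (g + 3)/(g - 6)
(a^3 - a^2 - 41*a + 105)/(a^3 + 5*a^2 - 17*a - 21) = (a - 5)/(a + 1)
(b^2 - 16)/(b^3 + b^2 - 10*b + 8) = (b - 4)/(b^2 - 3*b + 2)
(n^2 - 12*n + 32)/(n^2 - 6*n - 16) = (n - 4)/(n + 2)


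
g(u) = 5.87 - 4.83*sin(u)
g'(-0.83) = -3.26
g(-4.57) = 1.09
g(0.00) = 5.87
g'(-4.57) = 0.69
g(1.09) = 1.59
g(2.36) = 2.47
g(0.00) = 5.87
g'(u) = -4.83*cos(u)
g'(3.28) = 4.78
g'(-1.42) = -0.73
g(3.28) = 6.54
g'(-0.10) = -4.81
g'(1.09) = -2.23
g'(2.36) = 3.43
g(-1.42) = 10.65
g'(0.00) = -4.83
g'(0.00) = -4.83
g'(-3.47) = 4.57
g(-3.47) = 4.31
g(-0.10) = 6.35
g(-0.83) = 9.43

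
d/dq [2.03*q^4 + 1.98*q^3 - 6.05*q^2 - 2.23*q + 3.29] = 8.12*q^3 + 5.94*q^2 - 12.1*q - 2.23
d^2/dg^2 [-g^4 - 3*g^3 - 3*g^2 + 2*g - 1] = -12*g^2 - 18*g - 6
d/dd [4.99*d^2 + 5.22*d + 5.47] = 9.98*d + 5.22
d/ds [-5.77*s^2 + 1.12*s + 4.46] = 1.12 - 11.54*s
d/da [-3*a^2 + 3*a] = 3 - 6*a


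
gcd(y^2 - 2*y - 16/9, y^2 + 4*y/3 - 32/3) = y - 8/3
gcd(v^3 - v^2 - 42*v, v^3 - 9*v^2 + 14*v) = v^2 - 7*v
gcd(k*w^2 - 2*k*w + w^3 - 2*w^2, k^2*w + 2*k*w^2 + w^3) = k*w + w^2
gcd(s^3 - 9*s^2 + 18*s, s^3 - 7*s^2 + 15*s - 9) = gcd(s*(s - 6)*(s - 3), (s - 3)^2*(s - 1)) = s - 3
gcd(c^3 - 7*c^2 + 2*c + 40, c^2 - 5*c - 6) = 1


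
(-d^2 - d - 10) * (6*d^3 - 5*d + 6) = -6*d^5 - 6*d^4 - 55*d^3 - d^2 + 44*d - 60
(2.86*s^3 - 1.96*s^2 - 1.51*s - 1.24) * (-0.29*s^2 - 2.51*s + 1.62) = -0.8294*s^5 - 6.6102*s^4 + 9.9907*s^3 + 0.974499999999999*s^2 + 0.666199999999999*s - 2.0088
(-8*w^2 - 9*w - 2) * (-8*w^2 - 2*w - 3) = 64*w^4 + 88*w^3 + 58*w^2 + 31*w + 6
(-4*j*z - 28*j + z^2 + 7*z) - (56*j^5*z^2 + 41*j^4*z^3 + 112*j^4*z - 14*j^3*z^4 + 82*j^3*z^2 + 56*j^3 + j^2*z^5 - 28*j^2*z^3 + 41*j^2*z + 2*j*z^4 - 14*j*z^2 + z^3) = -56*j^5*z^2 - 41*j^4*z^3 - 112*j^4*z + 14*j^3*z^4 - 82*j^3*z^2 - 56*j^3 - j^2*z^5 + 28*j^2*z^3 - 41*j^2*z - 2*j*z^4 + 14*j*z^2 - 4*j*z - 28*j - z^3 + z^2 + 7*z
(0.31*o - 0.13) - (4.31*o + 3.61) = -4.0*o - 3.74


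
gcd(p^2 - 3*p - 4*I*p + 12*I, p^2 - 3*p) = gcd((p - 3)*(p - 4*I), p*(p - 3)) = p - 3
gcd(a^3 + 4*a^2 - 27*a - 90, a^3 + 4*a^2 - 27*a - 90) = a^3 + 4*a^2 - 27*a - 90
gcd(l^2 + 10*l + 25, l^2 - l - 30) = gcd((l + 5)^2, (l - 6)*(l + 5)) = l + 5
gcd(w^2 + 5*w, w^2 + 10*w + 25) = w + 5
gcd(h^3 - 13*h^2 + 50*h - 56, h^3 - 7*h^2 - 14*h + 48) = h - 2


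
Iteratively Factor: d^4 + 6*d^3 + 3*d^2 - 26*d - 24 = (d - 2)*(d^3 + 8*d^2 + 19*d + 12) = (d - 2)*(d + 1)*(d^2 + 7*d + 12) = (d - 2)*(d + 1)*(d + 4)*(d + 3)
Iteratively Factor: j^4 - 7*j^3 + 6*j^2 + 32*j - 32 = (j - 1)*(j^3 - 6*j^2 + 32) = (j - 4)*(j - 1)*(j^2 - 2*j - 8) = (j - 4)^2*(j - 1)*(j + 2)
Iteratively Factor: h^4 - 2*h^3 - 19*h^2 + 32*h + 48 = (h + 1)*(h^3 - 3*h^2 - 16*h + 48) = (h - 3)*(h + 1)*(h^2 - 16) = (h - 3)*(h + 1)*(h + 4)*(h - 4)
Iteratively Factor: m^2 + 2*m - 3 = (m - 1)*(m + 3)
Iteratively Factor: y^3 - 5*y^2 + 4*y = (y - 4)*(y^2 - y) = (y - 4)*(y - 1)*(y)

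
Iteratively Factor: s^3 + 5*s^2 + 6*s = (s)*(s^2 + 5*s + 6) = s*(s + 3)*(s + 2)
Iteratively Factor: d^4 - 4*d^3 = (d)*(d^3 - 4*d^2) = d*(d - 4)*(d^2) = d^2*(d - 4)*(d)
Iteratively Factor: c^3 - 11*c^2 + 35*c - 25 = (c - 5)*(c^2 - 6*c + 5) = (c - 5)*(c - 1)*(c - 5)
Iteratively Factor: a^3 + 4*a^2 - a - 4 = (a + 4)*(a^2 - 1) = (a + 1)*(a + 4)*(a - 1)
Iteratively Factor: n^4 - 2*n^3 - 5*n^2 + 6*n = (n - 3)*(n^3 + n^2 - 2*n) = n*(n - 3)*(n^2 + n - 2) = n*(n - 3)*(n + 2)*(n - 1)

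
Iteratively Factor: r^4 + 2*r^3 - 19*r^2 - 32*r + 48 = (r + 3)*(r^3 - r^2 - 16*r + 16) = (r + 3)*(r + 4)*(r^2 - 5*r + 4) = (r - 1)*(r + 3)*(r + 4)*(r - 4)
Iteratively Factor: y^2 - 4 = (y + 2)*(y - 2)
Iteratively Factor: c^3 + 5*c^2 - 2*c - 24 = (c + 4)*(c^2 + c - 6) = (c - 2)*(c + 4)*(c + 3)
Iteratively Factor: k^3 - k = (k)*(k^2 - 1) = k*(k - 1)*(k + 1)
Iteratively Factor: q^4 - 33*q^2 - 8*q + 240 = (q - 3)*(q^3 + 3*q^2 - 24*q - 80) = (q - 5)*(q - 3)*(q^2 + 8*q + 16) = (q - 5)*(q - 3)*(q + 4)*(q + 4)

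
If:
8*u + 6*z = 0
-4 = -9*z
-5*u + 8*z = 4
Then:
No Solution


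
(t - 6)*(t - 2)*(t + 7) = t^3 - t^2 - 44*t + 84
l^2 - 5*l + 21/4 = (l - 7/2)*(l - 3/2)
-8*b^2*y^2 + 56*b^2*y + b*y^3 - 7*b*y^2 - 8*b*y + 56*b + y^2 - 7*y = (-8*b + y)*(y - 7)*(b*y + 1)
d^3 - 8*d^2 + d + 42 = (d - 7)*(d - 3)*(d + 2)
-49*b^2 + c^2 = (-7*b + c)*(7*b + c)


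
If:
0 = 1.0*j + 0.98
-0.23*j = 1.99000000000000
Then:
No Solution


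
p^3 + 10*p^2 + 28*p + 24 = (p + 2)^2*(p + 6)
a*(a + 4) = a^2 + 4*a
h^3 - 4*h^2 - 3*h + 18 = (h - 3)^2*(h + 2)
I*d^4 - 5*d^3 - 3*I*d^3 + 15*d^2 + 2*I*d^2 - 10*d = d*(d - 2)*(d + 5*I)*(I*d - I)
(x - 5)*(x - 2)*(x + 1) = x^3 - 6*x^2 + 3*x + 10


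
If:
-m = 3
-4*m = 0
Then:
No Solution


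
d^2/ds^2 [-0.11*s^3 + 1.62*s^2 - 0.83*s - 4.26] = 3.24 - 0.66*s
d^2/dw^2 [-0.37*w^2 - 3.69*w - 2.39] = -0.740000000000000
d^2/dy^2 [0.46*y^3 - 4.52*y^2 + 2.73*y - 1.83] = 2.76*y - 9.04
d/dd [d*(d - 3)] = 2*d - 3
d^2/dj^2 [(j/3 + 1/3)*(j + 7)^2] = 2*j + 10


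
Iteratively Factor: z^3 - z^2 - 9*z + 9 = (z - 3)*(z^2 + 2*z - 3) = (z - 3)*(z + 3)*(z - 1)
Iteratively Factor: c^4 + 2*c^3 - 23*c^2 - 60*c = (c + 3)*(c^3 - c^2 - 20*c) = (c - 5)*(c + 3)*(c^2 + 4*c) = c*(c - 5)*(c + 3)*(c + 4)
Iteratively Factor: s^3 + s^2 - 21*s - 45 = (s - 5)*(s^2 + 6*s + 9) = (s - 5)*(s + 3)*(s + 3)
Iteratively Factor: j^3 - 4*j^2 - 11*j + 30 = (j - 2)*(j^2 - 2*j - 15) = (j - 5)*(j - 2)*(j + 3)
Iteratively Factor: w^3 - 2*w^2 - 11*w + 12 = (w + 3)*(w^2 - 5*w + 4) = (w - 1)*(w + 3)*(w - 4)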